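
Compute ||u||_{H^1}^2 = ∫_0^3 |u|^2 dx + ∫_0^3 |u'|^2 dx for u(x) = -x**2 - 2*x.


||u||_{H^1}^2 = 1248/5

The H^1 norm (squared) on an interval (0, L) is
  ||u||_{H^1}^2 = ∫_0^L u(x)^2 dx + ∫_0^L u'(x)^2 dx.
Compute u'(x) = -2*x - 2.
Then u(x)^2 = x**4 + 4*x**3 + 4*x**2 and u'(x)^2 = 4*x**2 + 8*x + 4.
Integrate each monomial from 0 to 3 using ∫_0^3 c·x^n dx = c·3^(n+1)/(n+1):
  ∫_0^3 u(x)^2 dx = ∫_0^3 (x^4 + 4*x^3 + 4*x^2) dx. Term by term:
    ∫_0^3 x^4 dx = 243/5;  ∫_0^3 4*x^3 dx = 81;  ∫_0^3 4*x^2 dx = 36.
  Sum: 243/5 + 81 + 36 = 828/5.
  ∫_0^3 u'(x)^2 dx = ∫_0^3 (4*x^2 + 8*x + 4) dx. Term by term:
    ∫_0^3 4*x^2 dx = 36;  ∫_0^3 8*x dx = 36;  ∫_0^3 4 dx = 12.
  Sum: 36 + 36 + 12 = 84.
Adding: ||u||_{H^1}^2 = 828/5 + 84 = 1248/5.


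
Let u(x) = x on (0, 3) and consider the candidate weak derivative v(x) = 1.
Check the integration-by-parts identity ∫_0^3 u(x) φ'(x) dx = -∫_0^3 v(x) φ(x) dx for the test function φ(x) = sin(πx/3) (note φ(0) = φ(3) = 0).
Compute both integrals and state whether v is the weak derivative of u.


LHS = -6/π, RHS = -6/π. Yes, v = u' weakly.

u(x) = x, classical derivative u'(x) = 1.
φ(x) = sin(πx/3), so φ'(x) = π*cos(π*x/3)/3.
Note φ(0) = φ(3) = 0, so the boundary term u·φ vanishes.
LHS = ∫_0^3 u(x) φ'(x) dx = ∫_0^3 (π*x*cos(π*x/3)/3) dx. Term by term:
  ∫_0^3 π*x*cos(π*x/3)/3 dx = -6/π.
So LHS = -6/π.
∫_0^3 v(x) φ(x) dx = ∫_0^3 (sin(π*x/3)) dx. Term by term:
  ∫_0^3 sin(π*x/3) dx = 6/π.
So RHS = -∫_0^3 v(x) φ(x) dx = -6/π.
LHS = RHS, so the identity holds for this test φ.
Moreover u is smooth here and v(x) = u'(x) = 1 pointwise, so the identity holds for every test function. Hence v is the weak derivative of u.


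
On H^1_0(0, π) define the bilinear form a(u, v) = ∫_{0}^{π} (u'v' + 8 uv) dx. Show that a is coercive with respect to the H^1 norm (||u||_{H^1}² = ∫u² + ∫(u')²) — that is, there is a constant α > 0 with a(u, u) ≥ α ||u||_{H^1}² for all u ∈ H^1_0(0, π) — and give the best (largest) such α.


α = 1

Coercivity of a(·,·) on H^1_0(0, π) means a(u, u) ≥ α ||u||_{H^1}² for every u ∈ H^1_0.
The interval has length L = π, and Poincaré/coercivity depend only on L. Here a(u, u) = ∫(u')² + (8)·∫u².
Here c = 8 ≥ 1, so a(u,u) = ∫(u')² + c∫u² ≥ ∫(u')² + ∫u² = ||u||_{H^1}², i.e. α = 1 works. No larger α is possible: a(u,u) ≥ α||u||_{H^1}² means (1−α)∫(u')² ≥ (α−c)∫u², and for the modes u_n = sin(nπ(x−x₀)/L) (x₀ the left endpoint) one has ∫u_n²/∫(u_n')² = (L/(nπ))² → 0, so a(u_n,u_n)/||u_n||_{H^1}² → 1. Hence the optimal constant is α = 1.
Therefore α = 1.


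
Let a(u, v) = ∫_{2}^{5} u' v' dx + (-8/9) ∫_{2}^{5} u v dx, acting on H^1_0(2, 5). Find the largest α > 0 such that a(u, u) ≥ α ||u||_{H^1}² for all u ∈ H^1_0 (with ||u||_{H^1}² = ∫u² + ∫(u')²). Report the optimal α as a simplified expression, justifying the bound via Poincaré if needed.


α = (-8 + π^2)/(9 + π^2)

Coercivity of a(·,·) on H^1_0(2, 5) means a(u, u) ≥ α ||u||_{H^1}² for every u ∈ H^1_0.
The interval has length L = 3, and Poincaré/coercivity depend only on L. Here a(u, u) = ∫(u')² + (-8/9)·∫u².
Here c = -8/9 < 0 with |c| < (π/L)² = π^2/9, so coercivity still holds. The condition a(u,u) ≥ α||u||_{H^1}² reads (1−α)∫(u')² ≥ (α−c)∫u². Any admissible α is ≤ 1 (rapidly oscillating u have ∫u²/∫(u')² → 0), and α = 1 would force 0 ≥ (1−c)∫u², impossible since c < 1; so 1−α > 0. By the sharp Poincaré inequality on H^1_0 of an interval of length L, ∫(u')² ≥ (π/L)²∫u² with equality for the first sine mode sin(π(x−x₀)/L) (x₀ the left endpoint), so the inequality holds for all u iff (1−α)(π/L)² ≥ α − c, i.e. α ≤ ((π/L)² + c)/((π/L)² + 1) = (1 + c(L/π)²)/(1 + (L/π)²). (Direct route, valid since c ≤ 0: Poincaré gives c∫u² ≥ c(L/π)²∫(u')², so a(u,u) ≥ (1 + c(L/π)²)∫(u')², while ||u||_{H^1}² ≤ (1 + (L/π)²)∫(u')²; dividing yields the same α.) With (π/L)² = π^2/9 and c = -8/9, the largest admissible constant is α = ((π/L)² + c)/((π/L)² + 1).
Simplifying, α = (-8 + π^2)/(9 + π^2).


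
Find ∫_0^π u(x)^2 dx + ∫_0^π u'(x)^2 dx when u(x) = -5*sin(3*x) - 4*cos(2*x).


||u||_{H^1(0,π)}^2 = 240 + 165*π

u'(x) = 8*sin(2*x) - 15*cos(3*x).
Expand u² and (u')² and integrate term by term on (0, π), using: for integers n ≥ 1, ∫_0^π sin²(nx) dx = ∫_0^π cos²(nx) dx = π/2; for n ≠ n', ∫_0^π sin(nx)sin(n'x) dx = ∫_0^π cos(nx)cos(n'x) dx = 0; and by product-to-sum, ∫_0^π sin(nx)cos(n'x) dx = ½∫_0^π [sin((n+n')x) + sin((n−n')x)] dx, which is 0 when n+n' is even and 2n/(n²−n'²) when n+n' is odd (it need not vanish on (0, π)).
  u² squared terms: (-5)²·∫sin(3x)² dx = 25·π/2 = 25*π/2;  (-4)²·∫cos(2x)² dx = 16·π/2 = 8*π.
  u² cross terms: 2·(-5)·(-4)·∫sin(3x)·cos(2x) dx = 40·(6/5) = 48.
  So ∫_0^π u² dx = 25*π/2 + 8*π + 48 = 48 + 41*π/2.
  (u')² squared terms: (-15)²·∫cos(3x)² dx = 225·π/2 = 225*π/2;  (8)²·∫sin(2x)² dx = 64·π/2 = 32*π.
  (u')² cross terms: 2·(-15)·(8)·∫cos(3x)·sin(2x) dx = -240·(-4/5) = 192.
  So ∫_0^π (u')² dx = 225*π/2 + 32*π + 192 = 192 + 289*π/2.
||u||_{H^1}^2 = (48 + 41*π/2) + (192 + 289*π/2) = 240 + 165*π.


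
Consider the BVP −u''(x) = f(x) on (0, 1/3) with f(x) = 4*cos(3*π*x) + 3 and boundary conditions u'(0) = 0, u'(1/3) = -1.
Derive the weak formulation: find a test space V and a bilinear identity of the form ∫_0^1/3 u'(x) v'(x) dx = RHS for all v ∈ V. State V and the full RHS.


V = H^1(0, 1/3) (v unrestricted at boundary; u is determined up to an additive constant); weak form: ∫_0^1/3 u'v' dx = ∫_0^1/3 (4*cos(3*π*x) + 3) v dx − v(1/3) for all v ∈ V.

Multiply both sides by a test function v and integrate from 0 to 1/3:
  ∫_0^1/3 −u''(x) v(x) dx = ∫_0^1/3 f(x) v(x) dx.
Integrate the LHS by parts once:
  ∫_0^1/3 −u'' v dx = −[u'(x) v(x)]_0^1/3 + ∫_0^1/3 u'(x) v'(x) dx.
Thus ∫_0^1/3 u'(x) v'(x) dx = ∫_0^1/3 f(x) v(x) dx + [u'(x) v(x)]_0^1/3.
Choose V so that boundary terms are either known or forced to vanish.
u has inhomogeneous Neumann u'(0) = 0, u'(1/3) = -1. [u' v]_0^1/3 = (-1)·v(1/3) − (0)·v(0) = − v(1/3). Take V = H^1(0, 1/3); boundary term becomes part of RHS.
Weak formulation: find u (satisfying any essential BC) such that ∫_0^1/3 u'(x) v'(x) dx = ∫_0^1/3 f v dx − v(1/3) for all v ∈ V (Neumann data are natural BCs: they enter the RHS as boundary terms).
Substituting f(x) = 4*cos(3*π*x) + 3, the right-hand side is ∫_0^1/3 (4*cos(3*π*x) + 3) v dx − v(1/3).
Compatibility check (pure Neumann): taking v ≡ 1 ∈ V gives 0 = ∫_0^1/3 f dx + (-1) − (0), i.e. ∫_0^1/3 f dx must equal u'(0) − u'(1/3) = 1. Indeed ∫_0^1/3 (4*cos(3*π*x) + 3) dx = 1, so the data are compatible. The solution is then unique only up to an additive constant (fix it e.g. by requiring ∫_0^1/3 u dx = 0).


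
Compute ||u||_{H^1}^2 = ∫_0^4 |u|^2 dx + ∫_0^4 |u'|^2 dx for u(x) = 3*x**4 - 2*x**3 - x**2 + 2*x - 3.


||u||_{H^1}^2 = 42634292/105

The H^1 norm (squared) on an interval (0, L) is
  ||u||_{H^1}^2 = ∫_0^L u(x)^2 dx + ∫_0^L u'(x)^2 dx.
Compute u'(x) = 12*x**3 - 6*x**2 - 2*x + 2.
Then u(x)^2 = 9*x**8 - 12*x**7 - 2*x**6 + 16*x**5 - 25*x**4 + 8*x**3 + 10*x**2 - 12*x + 9 and u'(x)^2 = 144*x**6 - 144*x**5 - 12*x**4 + 72*x**3 - 20*x**2 - 8*x + 4.
Integrate each monomial from 0 to 4 using ∫_0^4 c·x^n dx = c·4^(n+1)/(n+1):
  ∫_0^4 u(x)^2 dx = ∫_0^4 (9*x^8 - 12*x^7 - 2*x^6 + 16*x^5 - 25*x^4 + 8*x^3 + 10*x^2 - 12*x + 9) dx. Term by term:
    ∫_0^4 9*x^8 dx = 262144;  ∫_0^4 -12*x^7 dx = -98304;  ∫_0^4 -2*x^6 dx = -32768/7;
    ∫_0^4 16*x^5 dx = 32768/3;  ∫_0^4 -25*x^4 dx = -5120;  ∫_0^4 8*x^3 dx = 512;
    ∫_0^4 10*x^2 dx = 640/3;  ∫_0^4 -12*x dx = -96;  ∫_0^4 9 dx = 36.
  Sum: 262144 − 98304 − 32768/7 + 32768/3 − 5120 + 512 + 640/3 − 96 + 36 = 1159388/7.
  ∫_0^4 u'(x)^2 dx = ∫_0^4 (144*x^6 - 144*x^5 - 12*x^4 + 72*x^3 - 20*x^2 - 8*x + 4) dx. Term by term:
    ∫_0^4 144*x^6 dx = 2359296/7;  ∫_0^4 -144*x^5 dx = -98304;  ∫_0^4 -12*x^4 dx = -12288/5;
    ∫_0^4 72*x^3 dx = 4608;  ∫_0^4 -20*x^2 dx = -1280/3;  ∫_0^4 -8*x dx = -64;
    ∫_0^4 4 dx = 16.
  Sum: 2359296/7 − 98304 − 12288/5 + 4608 − 1280/3 − 64 + 16 = 25243472/105.
Adding: ||u||_{H^1}^2 = 1159388/7 + 25243472/105 = 42634292/105.


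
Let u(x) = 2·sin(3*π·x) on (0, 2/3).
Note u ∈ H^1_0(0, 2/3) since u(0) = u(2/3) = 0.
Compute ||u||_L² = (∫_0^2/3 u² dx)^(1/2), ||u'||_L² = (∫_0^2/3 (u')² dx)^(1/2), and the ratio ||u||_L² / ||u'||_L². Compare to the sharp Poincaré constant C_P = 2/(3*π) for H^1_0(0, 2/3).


||u||_L² / ||u'||_L² = 1/(3*π) < C_P = 2/(3*π).

u(x) = 2·sin(3*π·x), so u'(x) = 6*π*cos(3*π*x).
Writing u(x) = A·sin(kπx/L) with A = 2 and k = 2, use ∫_0^L sin²(kπx/L) dx = L/2 and ∫_0^L cos²(kπx/L) dx = L/2.
u² = 4·sin²(3*π·x) and (u')² = 36*π^2·cos²(3*π·x), and each of sin², cos² integrates to L/2 = 1/3 over (0, 2/3).
∫_0^2/3 u² dx = 4/3, so ||u||_L² = 2*sqrt(3)/3.
∫_0^2/3 (u')² dx = 12*π^2, so ||u'||_L² = 2*sqrt(3)*π.
Ratio ||u||_L² / ||u'||_L² = 1/(3*π).
Sharp Poincaré constant on H^1_0(0, 2/3) is C_P = L/π = 2/(3*π), achieved by sin(3*π/2·x).
This is the k = 2 harmonic; the ratio L/(kπ) is strictly less than C_P = L/π, consistent with the sharp inequality ||u||_L² ≤ C_P ||u'||_L².


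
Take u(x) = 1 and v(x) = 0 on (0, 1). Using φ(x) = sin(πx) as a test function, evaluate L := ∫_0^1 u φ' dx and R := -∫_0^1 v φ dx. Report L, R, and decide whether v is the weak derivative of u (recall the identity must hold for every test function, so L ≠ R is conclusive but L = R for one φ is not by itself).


LHS = 0, RHS = 0. Yes, v = u' weakly.

u(x) = 1, classical derivative u'(x) = 0.
φ(x) = sin(πx), so φ'(x) = π*cos(π*x).
Note φ(0) = φ(1) = 0, so the boundary term u·φ vanishes.
LHS = ∫_0^1 u(x) φ'(x) dx = ∫_0^1 (π*cos(π*x)) dx. Term by term:
  ∫_0^1 π*cos(π*x) dx = 0.
So LHS = 0.
∫_0^1 v(x) φ(x) dx = ∫_0^1 (0) dx. Term by term:
  ∫_0^1 0 dx = 0.
So RHS = -∫_0^1 v(x) φ(x) dx = 0.
LHS = RHS, so the identity holds for this test φ.
Moreover u is smooth here and v(x) = u'(x) = 0 pointwise, so the identity holds for every test function. Hence v is the weak derivative of u.


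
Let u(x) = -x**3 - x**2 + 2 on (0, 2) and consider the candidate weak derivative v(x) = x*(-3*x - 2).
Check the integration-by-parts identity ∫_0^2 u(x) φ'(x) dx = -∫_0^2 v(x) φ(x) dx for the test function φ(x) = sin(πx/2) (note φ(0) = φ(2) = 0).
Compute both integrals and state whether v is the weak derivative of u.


LHS = -96/π^3 + 32/π, RHS = -96/π^3 + 32/π. Yes, v = u' weakly.

u(x) = -x**3 - x**2 + 2, classical derivative u'(x) = -3*x**2 - 2*x.
φ(x) = sin(πx/2), so φ'(x) = π*cos(π*x/2)/2.
Note φ(0) = φ(2) = 0, so the boundary term u·φ vanishes.
LHS = ∫_0^2 u(x) φ'(x) dx = ∫_0^2 (-π*x^3*cos(π*x/2)/2 - π*x^2*cos(π*x/2)/2 + π*cos(π*x/2)) dx. Term by term:
  ∫_0^2 π*cos(π*x/2) dx = 0;  ∫_0^2 -π*x^2*cos(π*x/2)/2 dx = 8/π;  ∫_0^2 -π*x^3*cos(π*x/2)/2 dx = -96/π^3 + 24/π.
Sum: 0 + 8/π + -96/π^3 + 24/π = -96/π^3 + 32/π.
So LHS = -96/π^3 + 32/π.
∫_0^2 v(x) φ(x) dx = ∫_0^2 (-3*x^2*sin(π*x/2) - 2*x*sin(π*x/2)) dx. Term by term:
  ∫_0^2 -3*x^2*sin(π*x/2) dx = -24/π + 96/π^3;  ∫_0^2 -2*x*sin(π*x/2) dx = -8/π.
Sum: -24/π + 96/π^3 − 8/π = -32/π + 96/π^3.
So RHS = -∫_0^2 v(x) φ(x) dx = -96/π^3 + 32/π.
LHS = RHS, so the identity holds for this test φ.
Moreover u is smooth here and v(x) = u'(x) = -3*x**2 - 2*x pointwise, so the identity holds for every test function. Hence v is the weak derivative of u.


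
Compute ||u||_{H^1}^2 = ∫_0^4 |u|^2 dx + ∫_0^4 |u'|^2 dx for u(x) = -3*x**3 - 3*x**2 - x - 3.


||u||_{H^1}^2 = 6636344/105

The H^1 norm (squared) on an interval (0, L) is
  ||u||_{H^1}^2 = ∫_0^L u(x)^2 dx + ∫_0^L u'(x)^2 dx.
Compute u'(x) = -9*x**2 - 6*x - 1.
Then u(x)^2 = 9*x**6 + 18*x**5 + 15*x**4 + 24*x**3 + 19*x**2 + 6*x + 9 and u'(x)^2 = 81*x**4 + 108*x**3 + 54*x**2 + 12*x + 1.
Integrate each monomial from 0 to 4 using ∫_0^4 c·x^n dx = c·4^(n+1)/(n+1):
  ∫_0^4 u(x)^2 dx = ∫_0^4 (9*x^6 + 18*x^5 + 15*x^4 + 24*x^3 + 19*x^2 + 6*x + 9) dx. Term by term:
    ∫_0^4 9*x^6 dx = 147456/7;  ∫_0^4 18*x^5 dx = 12288;  ∫_0^4 15*x^4 dx = 3072;
    ∫_0^4 24*x^3 dx = 1536;  ∫_0^4 19*x^2 dx = 1216/3;  ∫_0^4 6*x dx = 48;
    ∫_0^4 9 dx = 36.
  Sum: 147456/7 + 12288 + 3072 + 1536 + 1216/3 + 48 + 36 = 807460/21.
  ∫_0^4 u'(x)^2 dx = ∫_0^4 (81*x^4 + 108*x^3 + 54*x^2 + 12*x + 1) dx. Term by term:
    ∫_0^4 81*x^4 dx = 82944/5;  ∫_0^4 108*x^3 dx = 6912;  ∫_0^4 54*x^2 dx = 1152;
    ∫_0^4 12*x dx = 96;  ∫_0^4 1 dx = 4.
  Sum: 82944/5 + 6912 + 1152 + 96 + 4 = 123764/5.
Adding: ||u||_{H^1}^2 = 807460/21 + 123764/5 = 6636344/105.


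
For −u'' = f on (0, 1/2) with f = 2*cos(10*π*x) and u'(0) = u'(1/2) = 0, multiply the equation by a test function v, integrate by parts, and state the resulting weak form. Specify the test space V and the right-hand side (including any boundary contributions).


V = H^1(0, 1/2) (no boundary constraint on v; u is determined up to an additive constant); weak form: ∫_0^1/2 u'v' dx = ∫_0^1/2 (2*cos(10*π*x)) v dx for all v ∈ V.

Multiply both sides by a test function v and integrate from 0 to 1/2:
  ∫_0^1/2 −u''(x) v(x) dx = ∫_0^1/2 f(x) v(x) dx.
Integrate the LHS by parts once:
  ∫_0^1/2 −u'' v dx = −[u'(x) v(x)]_0^1/2 + ∫_0^1/2 u'(x) v'(x) dx.
Thus ∫_0^1/2 u'(x) v'(x) dx = ∫_0^1/2 f(x) v(x) dx + [u'(x) v(x)]_0^1/2.
Choose V so that boundary terms are either known or forced to vanish.
u has homogeneous Neumann: u'(0) = u'(1/2) = 0. So [u' v]_0^1/2 = 0·v(1/2) − 0·v(0) = 0 for any v; take V = H^1(0, 1/2).
Weak formulation: find u (satisfying any essential BC) such that ∫_0^1/2 u'(x) v'(x) dx = ∫_0^1/2 f v dx for all v ∈ V (homogeneous Neumann, so boundary terms vanish).
Substituting f(x) = 2*cos(10*π*x), the right-hand side is ∫_0^1/2 (2*cos(10*π*x)) v dx.
Compatibility check (pure Neumann): taking v ≡ 1 ∈ V gives 0 = ∫_0^1/2 f dx + (0) − (0), i.e. ∫_0^1/2 f dx must equal u'(0) − u'(1/2) = 0. Indeed ∫_0^1/2 (2*cos(10*π*x)) dx = 0, so the data are compatible. The solution is then unique only up to an additive constant (fix it e.g. by requiring ∫_0^1/2 u dx = 0).


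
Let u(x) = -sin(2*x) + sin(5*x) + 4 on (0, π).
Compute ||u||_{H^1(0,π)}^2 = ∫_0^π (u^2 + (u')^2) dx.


||u||_{H^1(0,π)}^2 = 16/5 + 63*π/2

u'(x) = -2*cos(2*x) + 5*cos(5*x).
Expand u² and (u')² and integrate term by term on (0, π), using: for integers n ≥ 1, ∫_0^π sin²(nx) dx = ∫_0^π cos²(nx) dx = π/2; for n ≠ n', ∫_0^π sin(nx)sin(n'x) dx = ∫_0^π cos(nx)cos(n'x) dx = 0; and by product-to-sum, ∫_0^π sin(nx)cos(n'x) dx = ½∫_0^π [sin((n+n')x) + sin((n−n')x)] dx, which is 0 when n+n' is even and 2n/(n²−n'²) when n+n' is odd (it need not vanish on (0, π)). For the constant mode: ∫_0^π 1 dx = π, ∫_0^π cos(nx) dx = 0, ∫_0^π sin(nx) dx = (1−(−1)^n)/n.
  u² squared terms: (4)²·∫1 dx = 16·π = 16*π;  (-1)²·∫sin(2x)² dx = 1·π/2 = π/2;  (1)²·∫sin(5x)² dx = 1·π/2 = π/2.
  u² cross terms: 2·(4)·(-1)·∫1·sin(2x) dx = -8·(0) = 0;  2·(4)·(1)·∫1·sin(5x) dx = 8·(2/5) = 16/5;  2·(-1)·(1)·∫sin(2x)·sin(5x) dx = -2·(0) = 0.
  So ∫_0^π u² dx = 16*π + π/2 + π/2 + 0 + 16/5 + 0 = 16/5 + 17*π.
  (u')² squared terms: (-2)²·∫cos(2x)² dx = 4·π/2 = 2*π;  (5)²·∫cos(5x)² dx = 25·π/2 = 25*π/2.
  (u')² cross terms: 2·(-2)·(5)·∫cos(2x)·cos(5x) dx = -20·(0) = 0.
  So ∫_0^π (u')² dx = 2*π + 25*π/2 + 0 = 29*π/2.
||u||_{H^1}^2 = (16/5 + 17*π) + (29*π/2) = 16/5 + 63*π/2.


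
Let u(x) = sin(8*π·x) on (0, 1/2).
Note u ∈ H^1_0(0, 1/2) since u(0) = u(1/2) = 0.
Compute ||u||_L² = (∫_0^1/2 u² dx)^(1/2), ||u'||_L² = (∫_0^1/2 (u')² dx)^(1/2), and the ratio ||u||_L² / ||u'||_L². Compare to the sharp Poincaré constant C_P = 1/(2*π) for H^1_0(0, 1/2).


||u||_L² / ||u'||_L² = 1/(8*π) < C_P = 1/(2*π).

u(x) = sin(8*π·x), so u'(x) = 8*π*cos(8*π*x).
Writing u(x) = A·sin(kπx/L) with A = 1 and k = 4, use ∫_0^L sin²(kπx/L) dx = L/2 and ∫_0^L cos²(kπx/L) dx = L/2.
u² = 1·sin²(8*π·x) and (u')² = 64*π^2·cos²(8*π·x), and each of sin², cos² integrates to L/2 = 1/4 over (0, 1/2).
∫_0^1/2 u² dx = 1/4, so ||u||_L² = 1/2.
∫_0^1/2 (u')² dx = 16*π^2, so ||u'||_L² = 4*π.
Ratio ||u||_L² / ||u'||_L² = 1/(8*π).
Sharp Poincaré constant on H^1_0(0, 1/2) is C_P = L/π = 1/(2*π), achieved by sin(2*π·x).
This is the k = 4 harmonic; the ratio L/(kπ) is strictly less than C_P = L/π, consistent with the sharp inequality ||u||_L² ≤ C_P ||u'||_L².


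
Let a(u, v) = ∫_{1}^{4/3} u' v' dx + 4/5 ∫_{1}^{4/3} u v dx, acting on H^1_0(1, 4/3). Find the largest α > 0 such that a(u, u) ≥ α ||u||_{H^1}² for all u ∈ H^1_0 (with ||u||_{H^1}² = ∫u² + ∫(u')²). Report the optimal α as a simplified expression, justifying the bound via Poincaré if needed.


α = (4 + 45*π^2)/(5*(1 + 9*π^2))

Coercivity of a(·,·) on H^1_0(1, 4/3) means a(u, u) ≥ α ||u||_{H^1}² for every u ∈ H^1_0.
The interval has length L = 1/3, and Poincaré/coercivity depend only on L. Here a(u, u) = ∫(u')² + (4/5)·∫u².
Here 0 < c = 4/5 < 1. The condition a(u,u) ≥ α||u||_{H^1}² reads (1−α)∫(u')² ≥ (α−c)∫u². Any admissible α is ≤ 1 (rapidly oscillating u have ∫u²/∫(u')² → 0), and α = 1 would force 0 ≥ (1−c)∫u², impossible since c < 1; so 1−α > 0. By the sharp Poincaré inequality on H^1_0 of an interval of length L, ∫(u')² ≥ (π/L)²∫u² with equality for the first sine mode sin(π(x−x₀)/L) (x₀ the left endpoint), so the inequality holds for all u iff (1−α)(π/L)² ≥ α − c, i.e. α ≤ ((π/L)² + c)/((π/L)² + 1) = (1 + c(L/π)²)/(1 + (L/π)²). With (π/L)² = 9*π^2 and c = 4/5, the largest admissible constant is α = ((π/L)² + c)/((π/L)² + 1).
Simplifying, α = (4 + 45*π^2)/(5*(1 + 9*π^2)).


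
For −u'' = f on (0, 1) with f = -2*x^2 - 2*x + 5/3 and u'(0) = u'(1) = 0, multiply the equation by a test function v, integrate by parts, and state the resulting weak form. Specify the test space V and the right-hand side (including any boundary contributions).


V = H^1(0, 1) (no boundary constraint on v; u is determined up to an additive constant); weak form: ∫_0^1 u'v' dx = ∫_0^1 (-2*x^2 - 2*x + 5/3) v dx for all v ∈ V.

Multiply both sides by a test function v and integrate from 0 to 1:
  ∫_0^1 −u''(x) v(x) dx = ∫_0^1 f(x) v(x) dx.
Integrate the LHS by parts once:
  ∫_0^1 −u'' v dx = −[u'(x) v(x)]_0^1 + ∫_0^1 u'(x) v'(x) dx.
Thus ∫_0^1 u'(x) v'(x) dx = ∫_0^1 f(x) v(x) dx + [u'(x) v(x)]_0^1.
Choose V so that boundary terms are either known or forced to vanish.
u has homogeneous Neumann: u'(0) = u'(1) = 0. So [u' v]_0^1 = 0·v(1) − 0·v(0) = 0 for any v; take V = H^1(0, 1).
Weak formulation: find u (satisfying any essential BC) such that ∫_0^1 u'(x) v'(x) dx = ∫_0^1 f v dx for all v ∈ V (homogeneous Neumann, so boundary terms vanish).
Substituting f(x) = -2*x^2 - 2*x + 5/3, the right-hand side is ∫_0^1 (-2*x^2 - 2*x + 5/3) v dx.
Compatibility check (pure Neumann): taking v ≡ 1 ∈ V gives 0 = ∫_0^1 f dx + (0) − (0), i.e. ∫_0^1 f dx must equal u'(0) − u'(1) = 0. Indeed ∫_0^1 (-2*x^2 - 2*x + 5/3) dx = 0, so the data are compatible. The solution is then unique only up to an additive constant (fix it e.g. by requiring ∫_0^1 u dx = 0).


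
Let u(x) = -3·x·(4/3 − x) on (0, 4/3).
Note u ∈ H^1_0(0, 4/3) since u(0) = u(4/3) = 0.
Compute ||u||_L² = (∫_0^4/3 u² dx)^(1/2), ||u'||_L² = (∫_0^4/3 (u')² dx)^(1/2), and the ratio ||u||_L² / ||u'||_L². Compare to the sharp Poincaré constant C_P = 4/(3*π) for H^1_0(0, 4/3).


||u||_L² / ||u'||_L² = 2*sqrt(10)/15 < C_P = 4/(3*π).

u(x) = -3·x·(4/3 − x), so u'(x) = 6*x - 4.
u(x) = -3·x·(4/3 − x) vanishes at x = 0 and x = 4/3, so u ∈ H^1_0(0, 4/3). Differentiate via the product rule and integrate the resulting polynomials term by term.
  ∫_0^4/3 u² dx = ∫_0^4/3 (9*x^4 - 24*x^3 + 16*x^2) dx. Term by term:
    ∫_0^4/3 9*x^4 dx = 1024/135;  ∫_0^4/3 -24*x^3 dx = -512/27;  ∫_0^4/3 16*x^2 dx = 1024/81.
  Sum: 1024/135 − 512/27 + 1024/81 = 512/405.
  ∫_0^4/3 (u')² dx = ∫_0^4/3 (36*x^2 - 48*x + 16) dx. Term by term:
    ∫_0^4/3 36*x^2 dx = 256/9;  ∫_0^4/3 -48*x dx = -128/3;  ∫_0^4/3 16 dx = 64/3.
  Sum: 256/9 − 128/3 + 64/3 = 64/9.
∫_0^4/3 u² dx = 512/405, so ||u||_L² = 16*sqrt(10)/45.
∫_0^4/3 (u')² dx = 64/9, so ||u'||_L² = 8/3.
Ratio ||u||_L² / ||u'||_L² = 2*sqrt(10)/15.
Sharp Poincaré constant on H^1_0(0, 4/3) is C_P = L/π = 4/(3*π), achieved by sin(3*π/4·x).
A polynomial bump cannot attain the sharp Poincaré constant (only the first sine eigenfunction does), so the ratio is strictly less than C_P, consistent with ||u||_L² ≤ C_P ||u'||_L².


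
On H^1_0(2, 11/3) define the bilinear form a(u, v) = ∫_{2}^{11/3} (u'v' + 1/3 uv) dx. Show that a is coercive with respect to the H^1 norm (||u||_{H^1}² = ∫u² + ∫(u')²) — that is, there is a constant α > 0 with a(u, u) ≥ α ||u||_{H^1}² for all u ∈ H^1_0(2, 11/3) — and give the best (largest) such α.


α = (25 + 27*π^2)/(3*(25 + 9*π^2))

Coercivity of a(·,·) on H^1_0(2, 11/3) means a(u, u) ≥ α ||u||_{H^1}² for every u ∈ H^1_0.
The interval has length L = 5/3, and Poincaré/coercivity depend only on L. Here a(u, u) = ∫(u')² + (1/3)·∫u².
Here 0 < c = 1/3 < 1. The condition a(u,u) ≥ α||u||_{H^1}² reads (1−α)∫(u')² ≥ (α−c)∫u². Any admissible α is ≤ 1 (rapidly oscillating u have ∫u²/∫(u')² → 0), and α = 1 would force 0 ≥ (1−c)∫u², impossible since c < 1; so 1−α > 0. By the sharp Poincaré inequality on H^1_0 of an interval of length L, ∫(u')² ≥ (π/L)²∫u² with equality for the first sine mode sin(π(x−x₀)/L) (x₀ the left endpoint), so the inequality holds for all u iff (1−α)(π/L)² ≥ α − c, i.e. α ≤ ((π/L)² + c)/((π/L)² + 1) = (1 + c(L/π)²)/(1 + (L/π)²). With (π/L)² = 9*π^2/25 and c = 1/3, the largest admissible constant is α = ((π/L)² + c)/((π/L)² + 1).
Simplifying, α = (25 + 27*π^2)/(3*(25 + 9*π^2)).


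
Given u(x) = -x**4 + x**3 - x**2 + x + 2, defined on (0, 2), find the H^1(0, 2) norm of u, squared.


||u||_{H^1}^2 = 47854/315

The H^1 norm (squared) on an interval (0, L) is
  ||u||_{H^1}^2 = ∫_0^L u(x)^2 dx + ∫_0^L u'(x)^2 dx.
Compute u'(x) = -4*x**3 + 3*x**2 - 2*x + 1.
Then u(x)^2 = x**8 - 2*x**7 + 3*x**6 - 4*x**5 - x**4 + 2*x**3 - 3*x**2 + 4*x + 4 and u'(x)^2 = 16*x**6 - 24*x**5 + 25*x**4 - 20*x**3 + 10*x**2 - 4*x + 1.
Integrate each monomial from 0 to 2 using ∫_0^2 c·x^n dx = c·2^(n+1)/(n+1):
  ∫_0^2 u(x)^2 dx = ∫_0^2 (x^8 - 2*x^7 + 3*x^6 - 4*x^5 - x^4 + 2*x^3 - 3*x^2 + 4*x + 4) dx. Term by term:
    ∫_0^2 x^8 dx = 512/9;  ∫_0^2 -2*x^7 dx = -64;  ∫_0^2 3*x^6 dx = 384/7;
    ∫_0^2 -4*x^5 dx = -128/3;  ∫_0^2 -x^4 dx = -32/5;  ∫_0^2 2*x^3 dx = 8;
    ∫_0^2 -3*x^2 dx = -8;  ∫_0^2 4*x dx = 8;  ∫_0^2 4 dx = 8.
  Sum: 512/9 − 64 + 384/7 − 128/3 − 32/5 + 8 − 8 + 8 + 8 = 4624/315.
  ∫_0^2 u'(x)^2 dx = ∫_0^2 (16*x^6 - 24*x^5 + 25*x^4 - 20*x^3 + 10*x^2 - 4*x + 1) dx. Term by term:
    ∫_0^2 16*x^6 dx = 2048/7;  ∫_0^2 -24*x^5 dx = -256;  ∫_0^2 25*x^4 dx = 160;
    ∫_0^2 -20*x^3 dx = -80;  ∫_0^2 10*x^2 dx = 80/3;  ∫_0^2 -4*x dx = -8;
    ∫_0^2 1 dx = 2.
  Sum: 2048/7 − 256 + 160 − 80 + 80/3 − 8 + 2 = 2882/21.
Adding: ||u||_{H^1}^2 = 4624/315 + 2882/21 = 47854/315.


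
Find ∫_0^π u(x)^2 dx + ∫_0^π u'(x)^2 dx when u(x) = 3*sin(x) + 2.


||u||_{H^1(0,π)}^2 = 24 + 13*π

u'(x) = 3*cos(x).
Expand u² and (u')² and integrate term by term on (0, π), using: for integers n ≥ 1, ∫_0^π sin²(nx) dx = ∫_0^π cos²(nx) dx = π/2; for n ≠ n', ∫_0^π sin(nx)sin(n'x) dx = ∫_0^π cos(nx)cos(n'x) dx = 0; and by product-to-sum, ∫_0^π sin(nx)cos(n'x) dx = ½∫_0^π [sin((n+n')x) + sin((n−n')x)] dx, which is 0 when n+n' is even and 2n/(n²−n'²) when n+n' is odd (it need not vanish on (0, π)). For the constant mode: ∫_0^π 1 dx = π, ∫_0^π cos(nx) dx = 0, ∫_0^π sin(nx) dx = (1−(−1)^n)/n.
  u² squared terms: (2)²·∫1 dx = 4·π = 4*π;  (3)²·∫sin(x)² dx = 9·π/2 = 9*π/2.
  u² cross terms: 2·(2)·(3)·∫1·sin(x) dx = 12·(2) = 24.
  So ∫_0^π u² dx = 4*π + 9*π/2 + 24 = 24 + 17*π/2.
  (u')² squared terms: (3)²·∫cos(x)² dx = 9·π/2 = 9*π/2.
  So ∫_0^π (u')² dx = 9*π/2.
||u||_{H^1}^2 = (24 + 17*π/2) + (9*π/2) = 24 + 13*π.


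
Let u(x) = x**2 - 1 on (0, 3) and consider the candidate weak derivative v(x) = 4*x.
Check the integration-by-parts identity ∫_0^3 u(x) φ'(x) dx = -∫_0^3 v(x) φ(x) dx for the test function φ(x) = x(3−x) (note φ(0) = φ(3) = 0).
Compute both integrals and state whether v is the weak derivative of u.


LHS = -27/2, RHS = -27. No, v is not the weak derivative of u.

u(x) = x**2 - 1, classical derivative u'(x) = 2*x.
φ(x) = x(3−x), so φ'(x) = 3 - 2*x.
Note φ(0) = φ(3) = 0, so the boundary term u·φ vanishes.
LHS = ∫_0^3 u(x) φ'(x) dx = ∫_0^3 (-2*x^3 + 3*x^2 + 2*x - 3) dx. Term by term:
  ∫_0^3 -2*x^3 dx = -81/2;  ∫_0^3 3*x^2 dx = 27;  ∫_0^3 2*x dx = 9;
  ∫_0^3 -3 dx = -9.
Sum: -81/2 + 27 + 9 − 9 = -27/2.
So LHS = -27/2.
∫_0^3 v(x) φ(x) dx = ∫_0^3 (-4*x^3 + 12*x^2) dx. Term by term:
  ∫_0^3 -4*x^3 dx = -81;  ∫_0^3 12*x^2 dx = 108.
Sum: -81 + 108 = 27.
So RHS = -∫_0^3 v(x) φ(x) dx = -27.
LHS − RHS = 27/2 ≠ 0, so the identity fails.
(For a valid weak derivative the identity must hold for EVERY test function, in particular this one. The failure shows v is NOT the weak derivative of u.)
Correct weak derivative would be u'(x) = 2*x.


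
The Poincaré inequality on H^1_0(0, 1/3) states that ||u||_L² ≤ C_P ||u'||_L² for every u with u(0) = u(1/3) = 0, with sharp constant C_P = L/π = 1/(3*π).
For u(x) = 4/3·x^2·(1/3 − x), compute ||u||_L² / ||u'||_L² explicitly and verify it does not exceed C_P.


||u||_L² / ||u'||_L² = sqrt(14)/42 < C_P = 1/(3*π).

u(x) = 4/3·x^2·(1/3 − x), so u'(x) = 4*x*(2 - 9*x)/9.
u(x) = 4/3·x^2·(1/3 − x) vanishes at x = 0 and x = 1/3, so u ∈ H^1_0(0, 1/3). Differentiate via the product rule and integrate the resulting polynomials term by term.
  ∫_0^1/3 u² dx = ∫_0^1/3 (16*x^6/9 - 32*x^5/27 + 16*x^4/81) dx. Term by term:
    ∫_0^1/3 16*x^6/9 dx = 16/137781;  ∫_0^1/3 -32*x^5/27 dx = -16/59049;  ∫_0^1/3 16*x^4/81 dx = 16/98415.
  Sum: 16/137781 − 16/59049 + 16/98415 = 16/2066715.
  ∫_0^1/3 (u')² dx = ∫_0^1/3 (16*x^4 - 64*x^3/9 + 64*x^2/81) dx. Term by term:
    ∫_0^1/3 16*x^4 dx = 16/1215;  ∫_0^1/3 -64*x^3/9 dx = -16/729;  ∫_0^1/3 64*x^2/81 dx = 64/6561.
  Sum: 16/1215 − 16/729 + 64/6561 = 32/32805.
∫_0^1/3 u² dx = 16/2066715, so ||u||_L² = 4*sqrt(35)/8505.
∫_0^1/3 (u')² dx = 32/32805, so ||u'||_L² = 4*sqrt(10)/405.
Ratio ||u||_L² / ||u'||_L² = sqrt(14)/42.
Sharp Poincaré constant on H^1_0(0, 1/3) is C_P = L/π = 1/(3*π), achieved by sin(3*π·x).
A polynomial bump cannot attain the sharp Poincaré constant (only the first sine eigenfunction does), so the ratio is strictly less than C_P, consistent with ||u||_L² ≤ C_P ||u'||_L².


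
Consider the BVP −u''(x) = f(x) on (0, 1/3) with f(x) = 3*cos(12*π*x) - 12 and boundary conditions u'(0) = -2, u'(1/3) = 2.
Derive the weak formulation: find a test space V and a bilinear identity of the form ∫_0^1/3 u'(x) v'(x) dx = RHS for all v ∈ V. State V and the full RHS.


V = H^1(0, 1/3) (v unrestricted at boundary; u is determined up to an additive constant); weak form: ∫_0^1/3 u'v' dx = ∫_0^1/3 (3*cos(12*π*x) - 12) v dx + 2·v(1/3) + 2·v(0) for all v ∈ V.

Multiply both sides by a test function v and integrate from 0 to 1/3:
  ∫_0^1/3 −u''(x) v(x) dx = ∫_0^1/3 f(x) v(x) dx.
Integrate the LHS by parts once:
  ∫_0^1/3 −u'' v dx = −[u'(x) v(x)]_0^1/3 + ∫_0^1/3 u'(x) v'(x) dx.
Thus ∫_0^1/3 u'(x) v'(x) dx = ∫_0^1/3 f(x) v(x) dx + [u'(x) v(x)]_0^1/3.
Choose V so that boundary terms are either known or forced to vanish.
u has inhomogeneous Neumann u'(0) = -2, u'(1/3) = 2. [u' v]_0^1/3 = (2)·v(1/3) − (-2)·v(0) = 2·v(1/3) + 2·v(0). Take V = H^1(0, 1/3); boundary term becomes part of RHS.
Weak formulation: find u (satisfying any essential BC) such that ∫_0^1/3 u'(x) v'(x) dx = ∫_0^1/3 f v dx + 2·v(1/3) + 2·v(0) for all v ∈ V (Neumann data are natural BCs: they enter the RHS as boundary terms).
Substituting f(x) = 3*cos(12*π*x) - 12, the right-hand side is ∫_0^1/3 (3*cos(12*π*x) - 12) v dx + 2·v(1/3) + 2·v(0).
Compatibility check (pure Neumann): taking v ≡ 1 ∈ V gives 0 = ∫_0^1/3 f dx + (2) − (-2), i.e. ∫_0^1/3 f dx must equal u'(0) − u'(1/3) = -4. Indeed ∫_0^1/3 (3*cos(12*π*x) - 12) dx = -4, so the data are compatible. The solution is then unique only up to an additive constant (fix it e.g. by requiring ∫_0^1/3 u dx = 0).


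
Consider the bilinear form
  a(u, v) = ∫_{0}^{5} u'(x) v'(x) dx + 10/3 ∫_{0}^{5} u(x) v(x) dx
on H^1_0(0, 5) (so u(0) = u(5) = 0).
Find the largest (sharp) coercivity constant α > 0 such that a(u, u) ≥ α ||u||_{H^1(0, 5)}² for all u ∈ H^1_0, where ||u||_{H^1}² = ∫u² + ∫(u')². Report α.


α = 1

Coercivity of a(·,·) on H^1_0(0, 5) means a(u, u) ≥ α ||u||_{H^1}² for every u ∈ H^1_0.
The interval has length L = 5, and Poincaré/coercivity depend only on L. Here a(u, u) = ∫(u')² + (10/3)·∫u².
Here c = 10/3 ≥ 1, so a(u,u) = ∫(u')² + c∫u² ≥ ∫(u')² + ∫u² = ||u||_{H^1}², i.e. α = 1 works. No larger α is possible: a(u,u) ≥ α||u||_{H^1}² means (1−α)∫(u')² ≥ (α−c)∫u², and for the modes u_n = sin(nπ(x−x₀)/L) (x₀ the left endpoint) one has ∫u_n²/∫(u_n')² = (L/(nπ))² → 0, so a(u_n,u_n)/||u_n||_{H^1}² → 1. Hence the optimal constant is α = 1.
Therefore α = 1.


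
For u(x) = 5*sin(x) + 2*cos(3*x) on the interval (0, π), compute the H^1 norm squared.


||u||_{H^1(0,π)}^2 = 45*π

u'(x) = -6*sin(3*x) + 5*cos(x).
Expand u² and (u')² and integrate term by term on (0, π), using: for integers n ≥ 1, ∫_0^π sin²(nx) dx = ∫_0^π cos²(nx) dx = π/2; for n ≠ n', ∫_0^π sin(nx)sin(n'x) dx = ∫_0^π cos(nx)cos(n'x) dx = 0; and by product-to-sum, ∫_0^π sin(nx)cos(n'x) dx = ½∫_0^π [sin((n+n')x) + sin((n−n')x)] dx, which is 0 when n+n' is even and 2n/(n²−n'²) when n+n' is odd (it need not vanish on (0, π)).
  u² squared terms: (2)²·∫cos(3x)² dx = 4·π/2 = 2*π;  (5)²·∫sin(x)² dx = 25·π/2 = 25*π/2.
  u² cross terms: 2·(2)·(5)·∫cos(3x)·sin(x) dx = 20·(0) = 0.
  So ∫_0^π u² dx = 2*π + 25*π/2 + 0 = 29*π/2.
  (u')² squared terms: (-6)²·∫sin(3x)² dx = 36·π/2 = 18*π;  (5)²·∫cos(x)² dx = 25·π/2 = 25*π/2.
  (u')² cross terms: 2·(-6)·(5)·∫sin(3x)·cos(x) dx = -60·(0) = 0.
  So ∫_0^π (u')² dx = 18*π + 25*π/2 + 0 = 61*π/2.
||u||_{H^1}^2 = (29*π/2) + (61*π/2) = 45*π.


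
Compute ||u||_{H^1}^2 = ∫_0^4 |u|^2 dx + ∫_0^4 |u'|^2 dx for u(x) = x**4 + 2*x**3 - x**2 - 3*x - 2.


||u||_{H^1}^2 = 8040652/63

The H^1 norm (squared) on an interval (0, L) is
  ||u||_{H^1}^2 = ∫_0^L u(x)^2 dx + ∫_0^L u'(x)^2 dx.
Compute u'(x) = 4*x**3 + 6*x**2 - 2*x - 3.
Then u(x)^2 = x**8 + 4*x**7 + 2*x**6 - 10*x**5 - 15*x**4 - 2*x**3 + 13*x**2 + 12*x + 4 and u'(x)^2 = 16*x**6 + 48*x**5 + 20*x**4 - 48*x**3 - 32*x**2 + 12*x + 9.
Integrate each monomial from 0 to 4 using ∫_0^4 c·x^n dx = c·4^(n+1)/(n+1):
  ∫_0^4 u(x)^2 dx = ∫_0^4 (x^8 + 4*x^7 + 2*x^6 - 10*x^5 - 15*x^4 - 2*x^3 + 13*x^2 + 12*x + 4) dx. Term by term:
    ∫_0^4 x^8 dx = 262144/9;  ∫_0^4 4*x^7 dx = 32768;  ∫_0^4 2*x^6 dx = 32768/7;
    ∫_0^4 -10*x^5 dx = -20480/3;  ∫_0^4 -15*x^4 dx = -3072;  ∫_0^4 -2*x^3 dx = -128;
    ∫_0^4 13*x^2 dx = 832/3;  ∫_0^4 12*x dx = 96;  ∫_0^4 4 dx = 16.
  Sum: 262144/9 + 32768 + 32768/7 − 20480/3 − 3072 − 128 + 832/3 + 96 + 16 = 3587152/63.
  ∫_0^4 u'(x)^2 dx = ∫_0^4 (16*x^6 + 48*x^5 + 20*x^4 - 48*x^3 - 32*x^2 + 12*x + 9) dx. Term by term:
    ∫_0^4 16*x^6 dx = 262144/7;  ∫_0^4 48*x^5 dx = 32768;  ∫_0^4 20*x^4 dx = 4096;
    ∫_0^4 -48*x^3 dx = -3072;  ∫_0^4 -32*x^2 dx = -2048/3;  ∫_0^4 12*x dx = 96;
    ∫_0^4 9 dx = 36.
  Sum: 262144/7 + 32768 + 4096 − 3072 − 2048/3 + 96 + 36 = 1484500/21.
Adding: ||u||_{H^1}^2 = 3587152/63 + 1484500/21 = 8040652/63.


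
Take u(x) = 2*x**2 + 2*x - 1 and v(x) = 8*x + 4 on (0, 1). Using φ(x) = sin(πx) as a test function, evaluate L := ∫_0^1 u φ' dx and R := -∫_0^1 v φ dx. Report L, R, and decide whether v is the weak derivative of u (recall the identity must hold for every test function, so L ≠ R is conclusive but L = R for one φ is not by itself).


LHS = -8/π, RHS = -16/π. No, v is not the weak derivative of u.

u(x) = 2*x**2 + 2*x - 1, classical derivative u'(x) = 4*x + 2.
φ(x) = sin(πx), so φ'(x) = π*cos(π*x).
Note φ(0) = φ(1) = 0, so the boundary term u·φ vanishes.
LHS = ∫_0^1 u(x) φ'(x) dx = ∫_0^1 (2*π*x^2*cos(π*x) + 2*π*x*cos(π*x) - π*cos(π*x)) dx. Term by term:
  ∫_0^1 -π*cos(π*x) dx = 0;  ∫_0^1 2*π*x*cos(π*x) dx = -4/π;  ∫_0^1 2*π*x^2*cos(π*x) dx = -4/π.
Sum: 0 − 4/π − 4/π = -8/π.
So LHS = -8/π.
∫_0^1 v(x) φ(x) dx = ∫_0^1 (8*x*sin(π*x) + 4*sin(π*x)) dx. Term by term:
  ∫_0^1 4*sin(π*x) dx = 8/π;  ∫_0^1 8*x*sin(π*x) dx = 8/π.
Sum: 8/π + 8/π = 16/π.
So RHS = -∫_0^1 v(x) φ(x) dx = -16/π.
LHS − RHS = 8/π ≠ 0, so the identity fails.
(For a valid weak derivative the identity must hold for EVERY test function, in particular this one. The failure shows v is NOT the weak derivative of u.)
Correct weak derivative would be u'(x) = 4*x + 2.


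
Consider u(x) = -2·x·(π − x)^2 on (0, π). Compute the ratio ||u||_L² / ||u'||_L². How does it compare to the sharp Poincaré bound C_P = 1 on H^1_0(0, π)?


||u||_L² / ||u'||_L² = sqrt(14)*π/14 < C_P = 1.

u(x) = -2·x·(π − x)^2, so u'(x) = 2*(π - 3*x)*(x - π).
u(x) = -2·x·(π − x)^2 vanishes at x = 0 and x = π, so u ∈ H^1_0(0, π). Differentiate via the product rule and integrate the resulting polynomials term by term.
  ∫_0^π u² dx = ∫_0^π (4*x^6 - 16*π*x^5 + 24*π^2*x^4 - 16*π^3*x^3 + 4*π^4*x^2) dx. Term by term:
    ∫_0^π 4*x^6 dx = 4*π^7/7;  ∫_0^π -16*π*x^5 dx = -8*π^7/3;  ∫_0^π 24*π^2*x^4 dx = 24*π^7/5;
    ∫_0^π -16*π^3*x^3 dx = -4*π^7;  ∫_0^π 4*π^4*x^2 dx = 4*π^7/3.
  Sum: 4*π^7/7 − 8*π^7/3 + 24*π^7/5 − 4*π^7 + 4*π^7/3 = 4*π^7/105.
  ∫_0^π (u')² dx = ∫_0^π (36*x^4 - 96*π*x^3 + 88*π^2*x^2 - 32*π^3*x + 4*π^4) dx. Term by term:
    ∫_0^π 36*x^4 dx = 36*π^5/5;  ∫_0^π -96*π*x^3 dx = -24*π^5;  ∫_0^π 88*π^2*x^2 dx = 88*π^5/3;
    ∫_0^π -32*π^3*x dx = -16*π^5;  ∫_0^π 4*π^4 dx = 4*π^5.
  Sum: 36*π^5/5 − 24*π^5 + 88*π^5/3 − 16*π^5 + 4*π^5 = 8*π^5/15.
∫_0^π u² dx = 4*π^7/105, so ||u||_L² = 2*sqrt(105)*π^(7/2)/105.
∫_0^π (u')² dx = 8*π^5/15, so ||u'||_L² = 2*sqrt(30)*π^(5/2)/15.
Ratio ||u||_L² / ||u'||_L² = sqrt(14)*π/14.
Sharp Poincaré constant on H^1_0(0, π) is C_P = L/π = 1, achieved by sin(x).
A polynomial bump cannot attain the sharp Poincaré constant (only the first sine eigenfunction does), so the ratio is strictly less than C_P, consistent with ||u||_L² ≤ C_P ||u'||_L².


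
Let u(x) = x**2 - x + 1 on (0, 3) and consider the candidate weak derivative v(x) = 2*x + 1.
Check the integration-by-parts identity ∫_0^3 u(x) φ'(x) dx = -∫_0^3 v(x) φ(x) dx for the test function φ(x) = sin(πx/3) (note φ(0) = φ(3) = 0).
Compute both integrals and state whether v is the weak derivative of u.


LHS = -12/π, RHS = -24/π. No, v is not the weak derivative of u.

u(x) = x**2 - x + 1, classical derivative u'(x) = 2*x - 1.
φ(x) = sin(πx/3), so φ'(x) = π*cos(π*x/3)/3.
Note φ(0) = φ(3) = 0, so the boundary term u·φ vanishes.
LHS = ∫_0^3 u(x) φ'(x) dx = ∫_0^3 (π*x^2*cos(π*x/3)/3 - π*x*cos(π*x/3)/3 + π*cos(π*x/3)/3) dx. Term by term:
  ∫_0^3 π*cos(π*x/3)/3 dx = 0;  ∫_0^3 -π*x*cos(π*x/3)/3 dx = 6/π;  ∫_0^3 π*x^2*cos(π*x/3)/3 dx = -18/π.
Sum: 0 + 6/π − 18/π = -12/π.
So LHS = -12/π.
∫_0^3 v(x) φ(x) dx = ∫_0^3 (2*x*sin(π*x/3) + sin(π*x/3)) dx. Term by term:
  ∫_0^3 2*x*sin(π*x/3) dx = 18/π;  ∫_0^3 sin(π*x/3) dx = 6/π.
Sum: 18/π + 6/π = 24/π.
So RHS = -∫_0^3 v(x) φ(x) dx = -24/π.
LHS − RHS = 12/π ≠ 0, so the identity fails.
(For a valid weak derivative the identity must hold for EVERY test function, in particular this one. The failure shows v is NOT the weak derivative of u.)
Correct weak derivative would be u'(x) = 2*x - 1.


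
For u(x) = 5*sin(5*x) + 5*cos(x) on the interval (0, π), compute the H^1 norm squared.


||u||_{H^1(0,π)}^2 = 350*π

u'(x) = -5*sin(x) + 25*cos(5*x).
Expand u² and (u')² and integrate term by term on (0, π), using: for integers n ≥ 1, ∫_0^π sin²(nx) dx = ∫_0^π cos²(nx) dx = π/2; for n ≠ n', ∫_0^π sin(nx)sin(n'x) dx = ∫_0^π cos(nx)cos(n'x) dx = 0; and by product-to-sum, ∫_0^π sin(nx)cos(n'x) dx = ½∫_0^π [sin((n+n')x) + sin((n−n')x)] dx, which is 0 when n+n' is even and 2n/(n²−n'²) when n+n' is odd (it need not vanish on (0, π)).
  u² squared terms: (5)²·∫cos(x)² dx = 25·π/2 = 25*π/2;  (5)²·∫sin(5x)² dx = 25·π/2 = 25*π/2.
  u² cross terms: 2·(5)·(5)·∫cos(x)·sin(5x) dx = 50·(0) = 0.
  So ∫_0^π u² dx = 25*π/2 + 25*π/2 + 0 = 25*π.
  (u')² squared terms: (-5)²·∫sin(x)² dx = 25·π/2 = 25*π/2;  (25)²·∫cos(5x)² dx = 625·π/2 = 625*π/2.
  (u')² cross terms: 2·(-5)·(25)·∫sin(x)·cos(5x) dx = -250·(0) = 0.
  So ∫_0^π (u')² dx = 25*π/2 + 625*π/2 + 0 = 325*π.
||u||_{H^1}^2 = (25*π) + (325*π) = 350*π.


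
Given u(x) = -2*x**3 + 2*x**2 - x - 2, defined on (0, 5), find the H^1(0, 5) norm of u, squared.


||u||_{H^1}^2 = 950975/21

The H^1 norm (squared) on an interval (0, L) is
  ||u||_{H^1}^2 = ∫_0^L u(x)^2 dx + ∫_0^L u'(x)^2 dx.
Compute u'(x) = -6*x**2 + 4*x - 1.
Then u(x)^2 = 4*x**6 - 8*x**5 + 8*x**4 + 4*x**3 - 7*x**2 + 4*x + 4 and u'(x)^2 = 36*x**4 - 48*x**3 + 28*x**2 - 8*x + 1.
Integrate each monomial from 0 to 5 using ∫_0^5 c·x^n dx = c·5^(n+1)/(n+1):
  ∫_0^5 u(x)^2 dx = ∫_0^5 (4*x^6 - 8*x^5 + 8*x^4 + 4*x^3 - 7*x^2 + 4*x + 4) dx. Term by term:
    ∫_0^5 4*x^6 dx = 312500/7;  ∫_0^5 -8*x^5 dx = -62500/3;  ∫_0^5 8*x^4 dx = 5000;
    ∫_0^5 4*x^3 dx = 625;  ∫_0^5 -7*x^2 dx = -875/3;  ∫_0^5 4*x dx = 50;
    ∫_0^5 4 dx = 20.
  Sum: 312500/7 − 62500/3 + 5000 + 625 − 875/3 + 50 + 20 = 204490/7.
  ∫_0^5 u'(x)^2 dx = ∫_0^5 (36*x^4 - 48*x^3 + 28*x^2 - 8*x + 1) dx. Term by term:
    ∫_0^5 36*x^4 dx = 22500;  ∫_0^5 -48*x^3 dx = -7500;  ∫_0^5 28*x^2 dx = 3500/3;
    ∫_0^5 -8*x dx = -100;  ∫_0^5 1 dx = 5.
  Sum: 22500 − 7500 + 3500/3 − 100 + 5 = 48215/3.
Adding: ||u||_{H^1}^2 = 204490/7 + 48215/3 = 950975/21.


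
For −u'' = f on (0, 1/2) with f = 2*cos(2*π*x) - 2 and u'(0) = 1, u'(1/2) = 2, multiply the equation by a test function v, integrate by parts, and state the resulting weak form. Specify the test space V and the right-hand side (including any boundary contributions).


V = H^1(0, 1/2) (v unrestricted at boundary; u is determined up to an additive constant); weak form: ∫_0^1/2 u'v' dx = ∫_0^1/2 (2*cos(2*π*x) - 2) v dx + 2·v(1/2) − v(0) for all v ∈ V.

Multiply both sides by a test function v and integrate from 0 to 1/2:
  ∫_0^1/2 −u''(x) v(x) dx = ∫_0^1/2 f(x) v(x) dx.
Integrate the LHS by parts once:
  ∫_0^1/2 −u'' v dx = −[u'(x) v(x)]_0^1/2 + ∫_0^1/2 u'(x) v'(x) dx.
Thus ∫_0^1/2 u'(x) v'(x) dx = ∫_0^1/2 f(x) v(x) dx + [u'(x) v(x)]_0^1/2.
Choose V so that boundary terms are either known or forced to vanish.
u has inhomogeneous Neumann u'(0) = 1, u'(1/2) = 2. [u' v]_0^1/2 = (2)·v(1/2) − (1)·v(0) = 2·v(1/2) − v(0). Take V = H^1(0, 1/2); boundary term becomes part of RHS.
Weak formulation: find u (satisfying any essential BC) such that ∫_0^1/2 u'(x) v'(x) dx = ∫_0^1/2 f v dx + 2·v(1/2) − v(0) for all v ∈ V (Neumann data are natural BCs: they enter the RHS as boundary terms).
Substituting f(x) = 2*cos(2*π*x) - 2, the right-hand side is ∫_0^1/2 (2*cos(2*π*x) - 2) v dx + 2·v(1/2) − v(0).
Compatibility check (pure Neumann): taking v ≡ 1 ∈ V gives 0 = ∫_0^1/2 f dx + (2) − (1), i.e. ∫_0^1/2 f dx must equal u'(0) − u'(1/2) = -1. Indeed ∫_0^1/2 (2*cos(2*π*x) - 2) dx = -1, so the data are compatible. The solution is then unique only up to an additive constant (fix it e.g. by requiring ∫_0^1/2 u dx = 0).
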